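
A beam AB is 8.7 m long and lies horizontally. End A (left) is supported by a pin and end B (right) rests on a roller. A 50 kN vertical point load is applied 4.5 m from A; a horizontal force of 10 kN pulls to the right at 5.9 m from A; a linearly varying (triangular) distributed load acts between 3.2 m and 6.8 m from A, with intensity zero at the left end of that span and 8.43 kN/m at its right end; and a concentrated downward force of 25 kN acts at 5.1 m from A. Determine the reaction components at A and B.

A_x = -10.00 kN, A_y = 39.89 kN, B_y = 50.28 kN

Resultant of the triangular load: ½ × 8.43 × 3.6 = 15.174 kN, acting at 5.6 m from A (one-third of the span from the peak).
Moments about A: B_y·8.7 − 50·4.5 − (½·8.43·3.6)·5.6 − 25·5.1 = 0 → B_y = 437.4744/8.7 = 50.2844 ≈ 50.28 kN.
ΣF_y = 0: A_y + 50.2844 − 50 − ½·8.43·3.6 − 25 = 0 → A_y = 39.89 kN.
ΣF_x = 0: A_x + 10 = 0 → A_x = -10.00 kN.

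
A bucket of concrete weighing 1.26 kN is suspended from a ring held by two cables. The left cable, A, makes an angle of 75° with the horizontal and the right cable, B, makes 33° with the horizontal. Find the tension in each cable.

ΣF_x = 0: −T_A·cos75° + T_B·cos33° = 0 → T_B = 0.308606·T_A.
ΣF_y = 0: T_A·sin75° + T_B·sin33° = 1.26.
Substitute: T_A·(0.965926 + 0.308606·0.544639) = 1.26 → T_A = 1.11111 ≈ 1.111 kN.
Then T_B = 0.308606 × 1.11111 = 0.3429 kN.

T_A = 1.111 kN, T_B = 0.3429 kN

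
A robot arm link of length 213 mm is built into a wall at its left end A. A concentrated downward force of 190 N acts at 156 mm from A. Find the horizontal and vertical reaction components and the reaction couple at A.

A_x = 0, A_y = 190.0 N, M_A = 29640 N·mm

ΣF_x = 0: A_x = 0.
ΣF_y = 0: A_y − 190 = 0 → A_y = 190.0 N.
ΣM about A: M_A − 190·156 = 0 → M_A = 29640 N·mm.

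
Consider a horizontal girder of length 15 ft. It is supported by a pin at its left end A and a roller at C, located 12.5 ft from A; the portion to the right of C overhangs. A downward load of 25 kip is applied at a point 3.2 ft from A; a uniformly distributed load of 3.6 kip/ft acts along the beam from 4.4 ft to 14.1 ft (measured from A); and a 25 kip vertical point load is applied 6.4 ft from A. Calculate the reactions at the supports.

Resultant of the distributed load: 3.6 × 9.7 = 34.92 kip at 9.25 ft from A.
Moments about A: C_y·12.5 − 25·3.2 − (3.6·9.7)·9.25 − 25·6.4 = 0 → C_y = 563.01/12.5 = 45.0408 ≈ 45.04 kip.
ΣF_y = 0: A_y + 45.0408 − 25 − 3.6·9.7 − 25 = 0 → A_y = 39.88 kip.
ΣF_x = 0: no horizontal applied forces, so A_x = 0.

A_x = 0, A_y = 39.88 kip, C_y = 45.04 kip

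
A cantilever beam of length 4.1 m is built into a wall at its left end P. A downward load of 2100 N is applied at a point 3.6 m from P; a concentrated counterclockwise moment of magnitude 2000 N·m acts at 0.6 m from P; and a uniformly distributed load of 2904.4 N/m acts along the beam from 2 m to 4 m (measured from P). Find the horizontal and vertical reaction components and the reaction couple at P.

Resultant of the distributed load: 2904.4 × 2 = 5808.8 N at 3 m from P.
ΣF_x = 0: P_x = 0.
ΣF_y = 0: P_y − 2100 − 2904.4·2 = 0 → P_y = 7909 N.
ΣM about P: M_P − 2100·3.6 + 2000 − (2904.4·2)·3 = 0 → M_P = 22990 N·m.

P_x = 0, P_y = 7909 N, M_P = 22990 N·m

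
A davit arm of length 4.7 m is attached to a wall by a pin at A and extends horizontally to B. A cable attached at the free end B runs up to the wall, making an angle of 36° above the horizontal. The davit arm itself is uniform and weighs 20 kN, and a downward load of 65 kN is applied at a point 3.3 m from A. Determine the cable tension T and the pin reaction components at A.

ΣM about A: T·sin36°·4.7 − 20·2.35 − 65·3.3 = 0 → T = 261.5/(4.7·0.587785) = 94.6576 ≈ 94.66 kN.
ΣF_x = 0: A_x − T·cos36° = 0 → A_x = 94.6576 × 0.809017 = 76.58 kN.
ΣF_y = 0: A_y + T·sin36° − 20 − 65 = 0 → A_y = 85 − 94.6576 × 0.587785 = 29.36 kN.

T = 94.66 kN, A_x = 76.58 kN, A_y = 29.36 kN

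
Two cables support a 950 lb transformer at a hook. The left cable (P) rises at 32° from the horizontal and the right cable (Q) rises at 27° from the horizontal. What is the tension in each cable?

T_P = 987.5 lb, T_Q = 939.9 lb

ΣF_x = 0: −T_P·cos32° + T_Q·cos27° = 0 → T_Q = 0.951787·T_P.
ΣF_y = 0: T_P·sin32° + T_Q·sin27° = 950.
Substitute: T_P·(0.529919 + 0.951787·0.45399) = 950 → T_P = 987.505 ≈ 987.5 lb.
Then T_Q = 0.951787 × 987.505 = 939.9 lb.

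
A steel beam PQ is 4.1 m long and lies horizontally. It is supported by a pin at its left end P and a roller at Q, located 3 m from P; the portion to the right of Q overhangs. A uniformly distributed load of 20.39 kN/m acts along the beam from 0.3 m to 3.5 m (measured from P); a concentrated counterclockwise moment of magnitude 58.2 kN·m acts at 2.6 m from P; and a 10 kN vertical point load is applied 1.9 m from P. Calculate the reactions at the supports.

P_x = 0, P_y = 46.99 kN, Q_y = 28.26 kN

Resultant of the distributed load: 20.39 × 3.2 = 65.248 kN at 1.9 m from P.
Taking moments about P: Q_y·3 − (20.39·3.2)·1.9 + 58.2 − 10·1.9 = 0 → Q_y = 84.7712/3 = 28.2571 ≈ 28.26 kN.
ΣF_y = 0: P_y + 28.2571 − 20.39·3.2 − 10 = 0 → P_y = 46.99 kN.
ΣF_x = 0: no horizontal applied forces, so P_x = 0.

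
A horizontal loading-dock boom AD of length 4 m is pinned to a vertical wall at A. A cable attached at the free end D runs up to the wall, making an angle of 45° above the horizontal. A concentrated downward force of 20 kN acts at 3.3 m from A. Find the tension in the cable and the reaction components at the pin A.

ΣM about A: T·sin45°·4 − 20·3.3 = 0 → T = 66/(4·0.707107) = 23.3345 ≈ 23.33 kN.
ΣF_x = 0: A_x − T·cos45° = 0 → A_x = 23.3345 × 0.707107 = 16.50 kN.
ΣF_y = 0: A_y + T·sin45° − 20 = 0 → A_y = 20 − 23.3345 × 0.707107 = 3.500 kN.

T = 23.33 kN, A_x = 16.50 kN, A_y = 3.500 kN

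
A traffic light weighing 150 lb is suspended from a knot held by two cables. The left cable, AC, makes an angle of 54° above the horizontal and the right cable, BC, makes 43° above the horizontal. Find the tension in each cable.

ΣF_x = 0: −T_AC·cos54° + T_BC·cos43° = 0 → T_BC = 0.803695·T_AC.
ΣF_y = 0: T_AC·sin54° + T_BC·sin43° = 150.
Substitute: T_AC·(0.809017 + 0.803695·0.681998) = 150 → T_AC = 110.527 ≈ 110.5 lb.
Then T_BC = 0.803695 × 110.527 = 88.83 lb.

T_AC = 110.5 lb, T_BC = 88.83 lb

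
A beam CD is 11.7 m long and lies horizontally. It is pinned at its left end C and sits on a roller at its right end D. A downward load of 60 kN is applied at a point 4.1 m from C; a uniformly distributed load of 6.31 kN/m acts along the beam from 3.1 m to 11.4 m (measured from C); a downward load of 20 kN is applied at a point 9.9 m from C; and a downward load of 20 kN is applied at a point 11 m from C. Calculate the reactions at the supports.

C_x = 0, C_y = 63.17 kN, D_y = 89.21 kN

Resultant of the distributed load: 6.31 × 8.3 = 52.373 kN at 7.25 m from C.
Moments about C: D_y·11.7 − 60·4.1 − (6.31·8.3)·7.25 − 20·9.9 − 20·11 = 0 → D_y = 1043.70425/11.7 = 89.2055 ≈ 89.21 kN.
ΣF_y = 0: C_y + 89.2055 − 60 − 6.31·8.3 − 20 − 20 = 0 → C_y = 63.17 kN.
ΣF_x = 0: no horizontal applied forces, so C_x = 0.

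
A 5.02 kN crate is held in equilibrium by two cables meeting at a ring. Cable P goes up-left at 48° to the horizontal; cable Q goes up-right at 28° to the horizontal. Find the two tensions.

T_P = 4.568 kN, T_Q = 3.462 kN

ΣF_x = 0: −T_P·cos48° + T_Q·cos28° = 0 → T_Q = 0.757837·T_P.
ΣF_y = 0: T_P·sin48° + T_Q·sin28° = 5.02.
Substitute: T_P·(0.743145 + 0.757837·0.469472) = 5.02 → T_P = 4.56809 ≈ 4.568 kN.
Then T_Q = 0.757837 × 4.56809 = 3.462 kN.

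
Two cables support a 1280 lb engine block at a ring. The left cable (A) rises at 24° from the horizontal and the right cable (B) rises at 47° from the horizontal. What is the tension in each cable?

T_A = 923.3 lb, T_B = 1237 lb

ΣF_x = 0: −T_A·cos24° + T_B·cos47° = 0 → T_B = 1.33951·T_A.
ΣF_y = 0: T_A·sin24° + T_B·sin47° = 1280.
Substitute: T_A·(0.406737 + 1.33951·0.731354) = 1280 → T_A = 923.259 ≈ 923.3 lb.
Then T_B = 1.33951 × 923.259 = 1237 lb.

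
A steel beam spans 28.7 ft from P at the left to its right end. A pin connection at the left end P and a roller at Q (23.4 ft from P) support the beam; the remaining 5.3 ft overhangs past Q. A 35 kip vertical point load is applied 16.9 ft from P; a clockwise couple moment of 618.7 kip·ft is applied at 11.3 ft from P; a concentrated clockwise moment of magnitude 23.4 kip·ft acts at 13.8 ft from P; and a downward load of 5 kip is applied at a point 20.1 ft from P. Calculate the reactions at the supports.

P_x = 0, P_y = -17.01 kip, Q_y = 57.01 kip

Moments about P: Q_y·23.4 − 35·16.9 − 618.7 − 23.4 − 5·20.1 = 0 → Q_y = 1334.1/23.4 = 57.0128 ≈ 57.01 kip.
ΣF_y = 0: P_y + 57.0128 − 35 − 5 = 0 → P_y = -17.01 kip.
ΣF_x = 0: no horizontal applied forces, so P_x = 0.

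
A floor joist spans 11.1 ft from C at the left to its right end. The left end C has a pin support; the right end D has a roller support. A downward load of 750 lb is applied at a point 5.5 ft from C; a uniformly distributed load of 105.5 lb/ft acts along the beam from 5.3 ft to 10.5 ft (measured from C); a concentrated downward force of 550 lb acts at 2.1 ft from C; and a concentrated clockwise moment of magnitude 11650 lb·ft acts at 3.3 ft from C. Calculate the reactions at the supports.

C_x = 0, C_y = -67.07 lb, D_y = 1916 lb

Resultant of the distributed load: 105.5 × 5.2 = 548.6 lb at 7.9 ft from C.
ΣM about C: D_y·11.1 − 750·5.5 − (105.5·5.2)·7.9 − 550·2.1 − 11650 = 0 → D_y = 21263.94/11.1 = 1915.67 ≈ 1916 lb.
ΣF_y = 0: C_y + 1915.67 − 750 − 105.5·5.2 − 550 = 0 → C_y = -67.07 lb.
ΣF_x = 0: no horizontal applied forces, so C_x = 0.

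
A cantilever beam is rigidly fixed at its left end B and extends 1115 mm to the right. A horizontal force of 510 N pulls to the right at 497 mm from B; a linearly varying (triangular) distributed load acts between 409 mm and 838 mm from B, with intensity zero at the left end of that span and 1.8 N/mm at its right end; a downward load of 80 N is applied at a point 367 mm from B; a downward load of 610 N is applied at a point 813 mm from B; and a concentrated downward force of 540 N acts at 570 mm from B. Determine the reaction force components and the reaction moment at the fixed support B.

Resultant of the triangular load: ½ × 1.8 × 429 = 386.1 N, acting at 695 mm from B (one-third of the span from the peak).
ΣF_x = 0: B_x + 510 = 0 → B_x = -510.0 N.
ΣF_y = 0: B_y − ½·1.8·429 − 80 − 610 − 540 = 0 → B_y = 1616 N.
ΣM about B: M_B − (½·1.8·429)·695 − 80·367 − 610·813 − 540·570 = 0 → M_B = 1101000 N·mm.

B_x = -510.0 N, B_y = 1616 N, M_B = 1101000 N·mm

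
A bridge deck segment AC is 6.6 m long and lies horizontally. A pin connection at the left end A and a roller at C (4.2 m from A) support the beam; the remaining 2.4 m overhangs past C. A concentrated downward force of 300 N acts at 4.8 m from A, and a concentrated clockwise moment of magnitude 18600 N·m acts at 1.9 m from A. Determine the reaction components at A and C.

A_x = 0, A_y = -4471 N, C_y = 4771 N

ΣM about A: C_y·4.2 − 300·4.8 − 18600 = 0 → C_y = 20040/4.2 = 4771.43 ≈ 4771 N.
ΣF_y = 0: A_y + 4771.43 − 300 = 0 → A_y = -4471 N.
ΣF_x = 0: no horizontal applied forces, so A_x = 0.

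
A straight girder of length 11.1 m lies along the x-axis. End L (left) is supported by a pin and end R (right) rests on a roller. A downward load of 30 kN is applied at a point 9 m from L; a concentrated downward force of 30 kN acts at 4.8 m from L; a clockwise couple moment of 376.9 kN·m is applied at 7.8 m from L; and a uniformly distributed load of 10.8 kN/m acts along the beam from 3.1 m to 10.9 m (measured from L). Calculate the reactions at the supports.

L_x = 0, L_y = 19.86 kN, R_y = 124.4 kN

Resultant of the distributed load: 10.8 × 7.8 = 84.24 kN at 7 m from L.
Taking moments about L: R_y·11.1 − 30·9 − 30·4.8 − 376.9 − (10.8·7.8)·7 = 0 → R_y = 1380.58/11.1 = 124.377 ≈ 124.4 kN.
ΣF_y = 0: L_y + 124.377 − 30 − 30 − 10.8·7.8 = 0 → L_y = 19.86 kN.
ΣF_x = 0: no horizontal applied forces, so L_x = 0.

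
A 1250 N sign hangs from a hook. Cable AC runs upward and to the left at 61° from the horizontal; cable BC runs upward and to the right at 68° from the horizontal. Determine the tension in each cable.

ΣF_x = 0: −T_AC·cos61° + T_BC·cos68° = 0 → T_BC = 1.29418·T_AC.
ΣF_y = 0: T_AC·sin61° + T_BC·sin68° = 1250.
Substitute: T_AC·(0.87462 + 1.29418·0.927184) = 1250 → T_AC = 602.537 ≈ 602.5 N.
Then T_BC = 1.29418 × 602.537 = 779.8 N.

T_AC = 602.5 N, T_BC = 779.8 N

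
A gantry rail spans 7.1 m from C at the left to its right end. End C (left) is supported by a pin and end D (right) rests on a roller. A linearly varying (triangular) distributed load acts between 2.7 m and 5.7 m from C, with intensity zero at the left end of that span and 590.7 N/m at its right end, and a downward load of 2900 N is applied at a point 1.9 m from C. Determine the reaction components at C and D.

Resultant of the triangular load: ½ × 590.7 × 3 = 886.05 N, acting at 4.7 m from C (one-third of the span from the peak).
Taking moments about C: D_y·7.1 − (½·590.7·3)·4.7 − 2900·1.9 = 0 → D_y = 9674.435/7.1 = 1362.6 ≈ 1363 N.
ΣF_y = 0: C_y + 1362.6 − ½·590.7·3 − 2900 = 0 → C_y = 2423 N.
ΣF_x = 0: no horizontal applied forces, so C_x = 0.

C_x = 0, C_y = 2423 N, D_y = 1363 N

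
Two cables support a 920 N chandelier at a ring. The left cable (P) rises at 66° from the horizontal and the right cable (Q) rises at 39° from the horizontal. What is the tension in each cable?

T_P = 740.2 N, T_Q = 387.4 N

ΣF_x = 0: −T_P·cos66° + T_Q·cos39° = 0 → T_Q = 0.523372·T_P.
ΣF_y = 0: T_P·sin66° + T_Q·sin39° = 920.
Substitute: T_P·(0.913545 + 0.523372·0.62932) = 920 → T_P = 740.196 ≈ 740.2 N.
Then T_Q = 0.523372 × 740.196 = 387.4 N.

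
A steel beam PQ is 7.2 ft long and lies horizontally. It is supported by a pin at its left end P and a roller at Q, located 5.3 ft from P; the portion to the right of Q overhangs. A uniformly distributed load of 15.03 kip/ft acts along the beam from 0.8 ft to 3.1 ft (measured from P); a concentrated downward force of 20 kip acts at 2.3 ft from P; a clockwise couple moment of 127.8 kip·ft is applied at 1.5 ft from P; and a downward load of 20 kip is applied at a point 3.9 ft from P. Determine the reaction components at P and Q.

Resultant of the distributed load: 15.03 × 2.3 = 34.569 kip at 1.95 ft from P.
Taking moments about P: Q_y·5.3 − (15.03·2.3)·1.95 − 20·2.3 − 127.8 − 20·3.9 = 0 → Q_y = 319.20955/5.3 = 60.2282 ≈ 60.23 kip.
ΣF_y = 0: P_y + 60.2282 − 15.03·2.3 − 20 − 20 = 0 → P_y = 14.34 kip.
ΣF_x = 0: no horizontal applied forces, so P_x = 0.

P_x = 0, P_y = 14.34 kip, Q_y = 60.23 kip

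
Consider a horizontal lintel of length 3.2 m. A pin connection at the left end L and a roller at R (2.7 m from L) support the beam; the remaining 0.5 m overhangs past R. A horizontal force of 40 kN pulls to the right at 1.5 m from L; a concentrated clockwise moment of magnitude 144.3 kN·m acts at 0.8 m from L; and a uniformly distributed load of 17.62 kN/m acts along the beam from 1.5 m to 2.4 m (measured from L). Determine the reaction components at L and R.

L_x = -40.00 kN, L_y = -49.04 kN, R_y = 64.90 kN

Resultant of the distributed load: 17.62 × 0.9 = 15.858 kN at 1.95 m from L.
ΣM about L: R_y·2.7 − 144.3 − (17.62·0.9)·1.95 = 0 → R_y = 175.2231/2.7 = 64.8974 ≈ 64.90 kN.
ΣF_y = 0: L_y + 64.8974 − 17.62·0.9 = 0 → L_y = -49.04 kN.
ΣF_x = 0: L_x + 40 = 0 → L_x = -40.00 kN.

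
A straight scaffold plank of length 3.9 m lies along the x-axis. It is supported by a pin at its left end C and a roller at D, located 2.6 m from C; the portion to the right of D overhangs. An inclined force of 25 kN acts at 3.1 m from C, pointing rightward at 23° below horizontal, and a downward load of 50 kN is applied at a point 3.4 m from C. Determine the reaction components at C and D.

C_x = -23.01 kN, C_y = -17.26 kN, D_y = 77.03 kN

Moments about C: D_y·2.6 − 25·sin23°·3.1 − 50·3.4 = 0 → D_y = 200.282/2.6 = 77.0315 ≈ 77.03 kN.
ΣF_y = 0: C_y + 77.0315 − 25·sin23° − 50 = 0 → C_y = -17.26 kN.
ΣF_x = 0: C_x + 25·cos23° = 0 → C_x = -23.01 kN.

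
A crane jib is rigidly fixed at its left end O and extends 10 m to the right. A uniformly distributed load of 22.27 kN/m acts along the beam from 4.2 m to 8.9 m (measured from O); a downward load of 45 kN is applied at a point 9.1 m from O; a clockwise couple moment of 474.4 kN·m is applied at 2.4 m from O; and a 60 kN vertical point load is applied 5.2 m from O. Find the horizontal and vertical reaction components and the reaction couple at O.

O_x = 0, O_y = 209.7 kN, M_O = 1881 kN·m

Resultant of the distributed load: 22.27 × 4.7 = 104.669 kN at 6.55 m from O.
ΣF_x = 0: O_x = 0.
ΣF_y = 0: O_y − 22.27·4.7 − 45 − 60 = 0 → O_y = 209.7 kN.
ΣM about O: M_O − (22.27·4.7)·6.55 − 45·9.1 − 474.4 − 60·5.2 = 0 → M_O = 1881 kN·m.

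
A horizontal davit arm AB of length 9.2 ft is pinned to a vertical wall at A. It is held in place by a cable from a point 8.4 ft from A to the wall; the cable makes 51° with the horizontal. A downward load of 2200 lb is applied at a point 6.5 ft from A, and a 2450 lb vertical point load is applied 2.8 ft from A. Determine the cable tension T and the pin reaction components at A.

T = 3241 lb, A_x = 2040 lb, A_y = 2131 lb

ΣM about A: T·sin51°·8.4 − 2200·6.5 − 2450·2.8 = 0 → T = 21160/(8.4·0.777146) = 3241.41 ≈ 3241 lb.
ΣF_x = 0: A_x − T·cos51° = 0 → A_x = 3241.41 × 0.62932 = 2040 lb.
ΣF_y = 0: A_y + T·sin51° − 2200 − 2450 = 0 → A_y = 4650 − 3241.41 × 0.777146 = 2131 lb.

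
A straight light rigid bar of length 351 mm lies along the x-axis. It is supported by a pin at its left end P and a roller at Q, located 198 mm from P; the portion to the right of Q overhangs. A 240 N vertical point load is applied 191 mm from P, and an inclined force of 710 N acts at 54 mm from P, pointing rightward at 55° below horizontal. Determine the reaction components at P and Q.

P_x = -407.2 N, P_y = 431.5 N, Q_y = 390.1 N

Moments about P: Q_y·198 − 240·191 − 710·sin55°·54 = 0 → Q_y = 77246.3/198 = 390.133 ≈ 390.1 N.
ΣF_y = 0: P_y + 390.133 − 240 − 710·sin55° = 0 → P_y = 431.5 N.
ΣF_x = 0: P_x + 710·cos55° = 0 → P_x = -407.2 N.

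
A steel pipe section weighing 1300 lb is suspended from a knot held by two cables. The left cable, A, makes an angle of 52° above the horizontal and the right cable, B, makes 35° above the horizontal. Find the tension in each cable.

T_A = 1066 lb, T_B = 801.5 lb

ΣF_x = 0: −T_A·cos52° + T_B·cos35° = 0 → T_B = 0.751584·T_A.
ΣF_y = 0: T_A·sin52° + T_B·sin35° = 1300.
Substitute: T_A·(0.788011 + 0.751584·0.573576) = 1300 → T_A = 1066.36 ≈ 1066 lb.
Then T_B = 0.751584 × 1066.36 = 801.5 lb.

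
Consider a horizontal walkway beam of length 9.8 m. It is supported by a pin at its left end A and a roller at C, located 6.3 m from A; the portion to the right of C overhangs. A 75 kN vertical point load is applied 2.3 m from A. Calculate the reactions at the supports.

Moments about A: C_y·6.3 − 75·2.3 = 0 → C_y = 172.5/6.3 = 27.381 ≈ 27.38 kN.
ΣF_y = 0: A_y + 27.381 − 75 = 0 → A_y = 47.62 kN.
ΣF_x = 0: no horizontal applied forces, so A_x = 0.

A_x = 0, A_y = 47.62 kN, C_y = 27.38 kN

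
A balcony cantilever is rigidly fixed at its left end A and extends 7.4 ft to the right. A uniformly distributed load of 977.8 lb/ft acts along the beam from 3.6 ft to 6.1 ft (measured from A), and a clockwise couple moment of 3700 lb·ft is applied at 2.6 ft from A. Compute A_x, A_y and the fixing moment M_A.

A_x = 0, A_y = 2444 lb, M_A = 15560 lb·ft

Resultant of the distributed load: 977.8 × 2.5 = 2444.5 lb at 4.85 ft from A.
ΣF_x = 0: A_x = 0.
ΣF_y = 0: A_y − 977.8·2.5 = 0 → A_y = 2444 lb.
ΣM about A: M_A − (977.8·2.5)·4.85 − 3700 = 0 → M_A = 15560 lb·ft.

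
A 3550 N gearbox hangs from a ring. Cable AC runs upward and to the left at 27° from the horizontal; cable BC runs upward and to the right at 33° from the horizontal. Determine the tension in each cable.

ΣF_x = 0: −T_AC·cos27° + T_BC·cos33° = 0 → T_BC = 1.0624·T_AC.
ΣF_y = 0: T_AC·sin27° + T_BC·sin33° = 3550.
Substitute: T_AC·(0.45399 + 1.0624·0.544639) = 3550 → T_AC = 3437.88 ≈ 3438 N.
Then T_BC = 1.0624 × 3437.88 = 3652 N.

T_AC = 3438 N, T_BC = 3652 N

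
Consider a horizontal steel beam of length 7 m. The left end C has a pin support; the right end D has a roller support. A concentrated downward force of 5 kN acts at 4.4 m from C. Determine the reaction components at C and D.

C_x = 0, C_y = 1.857 kN, D_y = 3.143 kN

ΣM about C: D_y·7 − 5·4.4 = 0 → D_y = 22/7 = 3.14286 ≈ 3.143 kN.
ΣF_y = 0: C_y + 3.14286 − 5 = 0 → C_y = 1.857 kN.
ΣF_x = 0: no horizontal applied forces, so C_x = 0.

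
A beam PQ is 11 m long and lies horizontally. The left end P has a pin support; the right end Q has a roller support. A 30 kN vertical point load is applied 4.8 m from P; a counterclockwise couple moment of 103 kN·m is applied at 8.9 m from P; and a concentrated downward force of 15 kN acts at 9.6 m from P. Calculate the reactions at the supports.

Moments about P: Q_y·11 − 30·4.8 + 103 − 15·9.6 = 0 → Q_y = 185/11 = 16.8182 ≈ 16.82 kN.
ΣF_y = 0: P_y + 16.8182 − 30 − 15 = 0 → P_y = 28.18 kN.
ΣF_x = 0: no horizontal applied forces, so P_x = 0.

P_x = 0, P_y = 28.18 kN, Q_y = 16.82 kN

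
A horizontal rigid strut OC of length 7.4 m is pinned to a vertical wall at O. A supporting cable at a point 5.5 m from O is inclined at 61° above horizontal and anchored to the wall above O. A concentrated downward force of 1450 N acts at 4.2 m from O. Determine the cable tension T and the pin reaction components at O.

ΣM about O: T·sin61°·5.5 − 1450·4.2 = 0 → T = 6090/(5.5·0.87462) = 1266 N.
ΣF_x = 0: O_x − T·cos61° = 0 → O_x = 1266 × 0.48481 = 613.8 N.
ΣF_y = 0: O_y + T·sin61° − 1450 = 0 → O_y = 1450 − 1266 × 0.87462 = 342.7 N.

T = 1266 N, O_x = 613.8 N, O_y = 342.7 N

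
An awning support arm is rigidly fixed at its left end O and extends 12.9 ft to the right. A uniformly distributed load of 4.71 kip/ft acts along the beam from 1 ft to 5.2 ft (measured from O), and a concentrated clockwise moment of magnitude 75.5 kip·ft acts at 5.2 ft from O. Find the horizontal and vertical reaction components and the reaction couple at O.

O_x = 0, O_y = 19.78 kip, M_O = 136.8 kip·ft

Resultant of the distributed load: 4.71 × 4.2 = 19.782 kip at 3.1 ft from O.
ΣF_x = 0: O_x = 0.
ΣF_y = 0: O_y − 4.71·4.2 = 0 → O_y = 19.78 kip.
ΣM about O: M_O − (4.71·4.2)·3.1 − 75.5 = 0 → M_O = 136.8 kip·ft.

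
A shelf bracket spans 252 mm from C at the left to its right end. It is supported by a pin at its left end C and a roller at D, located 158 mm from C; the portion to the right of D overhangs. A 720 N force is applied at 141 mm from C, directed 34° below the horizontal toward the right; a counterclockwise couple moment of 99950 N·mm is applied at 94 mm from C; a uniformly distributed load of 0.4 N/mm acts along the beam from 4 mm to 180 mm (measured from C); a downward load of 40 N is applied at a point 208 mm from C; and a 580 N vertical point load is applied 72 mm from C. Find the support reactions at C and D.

Resultant of the distributed load: 0.4 × 176 = 70.4 N at 92 mm from C.
ΣM about C: D_y·158 − 720·sin34°·141 + 99950 − (0.4·176)·92 − 40·208 − 580·72 = 0 → D_y = 13376.1/158 = 84.6589 ≈ 84.66 N.
ΣF_y = 0: C_y + 84.6589 − 720·sin34° − 0.4·176 − 40 − 580 = 0 → C_y = 1008 N.
ΣF_x = 0: C_x + 720·cos34° = 0 → C_x = -596.9 N.

C_x = -596.9 N, C_y = 1008 N, D_y = 84.66 N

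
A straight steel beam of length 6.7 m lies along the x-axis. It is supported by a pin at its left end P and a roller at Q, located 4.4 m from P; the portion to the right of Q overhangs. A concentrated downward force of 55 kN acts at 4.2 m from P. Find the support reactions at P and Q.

ΣM about P: Q_y·4.4 − 55·4.2 = 0 → Q_y = 231/4.4 = 52.50 kN.
ΣF_y = 0: P_y + 52.5 − 55 = 0 → P_y = 2.500 kN.
ΣF_x = 0: no horizontal applied forces, so P_x = 0.

P_x = 0, P_y = 2.500 kN, Q_y = 52.50 kN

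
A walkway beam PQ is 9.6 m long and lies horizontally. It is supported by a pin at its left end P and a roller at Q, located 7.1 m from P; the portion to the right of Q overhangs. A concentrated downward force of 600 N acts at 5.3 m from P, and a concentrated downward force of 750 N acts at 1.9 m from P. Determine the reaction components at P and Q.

P_x = 0, P_y = 701.4 N, Q_y = 648.6 N

Moments about P: Q_y·7.1 − 600·5.3 − 750·1.9 = 0 → Q_y = 4605/7.1 = 648.592 ≈ 648.6 N.
ΣF_y = 0: P_y + 648.592 − 600 − 750 = 0 → P_y = 701.4 N.
ΣF_x = 0: no horizontal applied forces, so P_x = 0.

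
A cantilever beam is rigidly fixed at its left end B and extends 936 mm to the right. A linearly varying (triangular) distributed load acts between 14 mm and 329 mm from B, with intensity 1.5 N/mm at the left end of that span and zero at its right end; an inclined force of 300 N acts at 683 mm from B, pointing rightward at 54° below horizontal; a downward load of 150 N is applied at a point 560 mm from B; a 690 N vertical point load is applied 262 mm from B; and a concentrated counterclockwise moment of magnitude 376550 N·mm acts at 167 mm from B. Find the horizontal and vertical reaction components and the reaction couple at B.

Resultant of the triangular load: ½ × 1.5 × 315 = 236.25 N, acting at 119 mm from B (one-third of the span from the peak).
ΣF_x = 0: B_x + 300·cos54° = 0 → B_x = -176.3 N.
ΣF_y = 0: B_y − ½·1.5·315 − 300·sin54° − 150 − 690 = 0 → B_y = 1319 N.
ΣM about B: M_B − (½·1.5·315)·119 − 300·sin54°·683 − 150·560 − 690·262 + 376550 = 0 → M_B = 82110 N·mm.

B_x = -176.3 N, B_y = 1319 N, M_B = 82110 N·mm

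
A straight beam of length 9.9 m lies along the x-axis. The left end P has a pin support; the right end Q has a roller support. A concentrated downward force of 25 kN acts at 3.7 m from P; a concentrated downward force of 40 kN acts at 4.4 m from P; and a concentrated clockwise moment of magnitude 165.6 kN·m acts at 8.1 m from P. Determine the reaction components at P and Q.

P_x = 0, P_y = 21.15 kN, Q_y = 43.85 kN

Moments about P: Q_y·9.9 − 25·3.7 − 40·4.4 − 165.6 = 0 → Q_y = 434.1/9.9 = 43.8485 ≈ 43.85 kN.
ΣF_y = 0: P_y + 43.8485 − 25 − 40 = 0 → P_y = 21.15 kN.
ΣF_x = 0: no horizontal applied forces, so P_x = 0.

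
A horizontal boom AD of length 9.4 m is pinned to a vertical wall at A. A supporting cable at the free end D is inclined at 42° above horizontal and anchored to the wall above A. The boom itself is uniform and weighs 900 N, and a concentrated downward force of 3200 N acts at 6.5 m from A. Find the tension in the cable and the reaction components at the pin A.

ΣM about A: T·sin42°·9.4 − 900·4.7 − 3200·6.5 = 0 → T = 25030/(9.4·0.669131) = 3979.44 ≈ 3979 N.
ΣF_x = 0: A_x − T·cos42° = 0 → A_x = 3979.44 × 0.743145 = 2957 N.
ΣF_y = 0: A_y + T·sin42° − 900 − 3200 = 0 → A_y = 4100 − 3979.44 × 0.669131 = 1437 N.

T = 3979 N, A_x = 2957 N, A_y = 1437 N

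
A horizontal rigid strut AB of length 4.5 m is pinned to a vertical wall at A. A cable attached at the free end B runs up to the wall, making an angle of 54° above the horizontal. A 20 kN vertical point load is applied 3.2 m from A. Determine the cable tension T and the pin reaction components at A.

ΣM about A: T·sin54°·4.5 − 20·3.2 = 0 → T = 64/(4.5·0.809017) = 17.5796 ≈ 17.58 kN.
ΣF_x = 0: A_x − T·cos54° = 0 → A_x = 17.5796 × 0.587785 = 10.33 kN.
ΣF_y = 0: A_y + T·sin54° − 20 = 0 → A_y = 20 − 17.5796 × 0.809017 = 5.778 kN.

T = 17.58 kN, A_x = 10.33 kN, A_y = 5.778 kN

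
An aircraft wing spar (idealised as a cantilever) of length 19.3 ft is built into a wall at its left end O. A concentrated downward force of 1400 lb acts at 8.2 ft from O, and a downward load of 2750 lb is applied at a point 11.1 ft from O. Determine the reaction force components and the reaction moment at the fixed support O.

O_x = 0, O_y = 4150 lb, M_O = 42000 lb·ft

ΣF_x = 0: O_x = 0.
ΣF_y = 0: O_y − 1400 − 2750 = 0 → O_y = 4150 lb.
ΣM about O: M_O − 1400·8.2 − 2750·11.1 = 0 → M_O = 42000 lb·ft.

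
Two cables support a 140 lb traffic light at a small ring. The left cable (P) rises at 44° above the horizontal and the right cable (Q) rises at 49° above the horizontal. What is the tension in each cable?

T_P = 91.97 lb, T_Q = 100.8 lb

ΣF_x = 0: −T_P·cos44° + T_Q·cos49° = 0 → T_Q = 1.09646·T_P.
ΣF_y = 0: T_P·sin44° + T_Q·sin49° = 140.
Substitute: T_P·(0.694658 + 1.09646·0.75471) = 140 → T_P = 91.9741 ≈ 91.97 lb.
Then T_Q = 1.09646 × 91.9741 = 100.8 lb.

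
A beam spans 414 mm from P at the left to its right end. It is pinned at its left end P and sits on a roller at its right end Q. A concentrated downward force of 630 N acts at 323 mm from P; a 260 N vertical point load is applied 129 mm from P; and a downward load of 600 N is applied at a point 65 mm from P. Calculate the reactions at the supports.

ΣM about P: Q_y·414 − 630·323 − 260·129 − 600·65 = 0 → Q_y = 276030/414 = 666.739 ≈ 666.7 N.
ΣF_y = 0: P_y + 666.739 − 630 − 260 − 600 = 0 → P_y = 823.3 N.
ΣF_x = 0: no horizontal applied forces, so P_x = 0.

P_x = 0, P_y = 823.3 N, Q_y = 666.7 N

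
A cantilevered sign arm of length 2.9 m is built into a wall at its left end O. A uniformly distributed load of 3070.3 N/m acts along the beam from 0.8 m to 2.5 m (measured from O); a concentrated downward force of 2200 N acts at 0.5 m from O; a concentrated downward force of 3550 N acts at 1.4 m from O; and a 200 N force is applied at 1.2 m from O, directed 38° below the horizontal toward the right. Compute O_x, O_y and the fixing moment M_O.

Resultant of the distributed load: 3070.3 × 1.7 = 5219.51 N at 1.65 m from O.
ΣF_x = 0: O_x + 200·cos38° = 0 → O_x = -157.6 N.
ΣF_y = 0: O_y − 3070.3·1.7 − 2200 − 3550 − 200·sin38° = 0 → O_y = 11090 N.
ΣM about O: M_O − (3070.3·1.7)·1.65 − 2200·0.5 − 3550·1.4 − 200·sin38°·1.2 = 0 → M_O = 14830 N·m.

O_x = -157.6 N, O_y = 11090 N, M_O = 14830 N·m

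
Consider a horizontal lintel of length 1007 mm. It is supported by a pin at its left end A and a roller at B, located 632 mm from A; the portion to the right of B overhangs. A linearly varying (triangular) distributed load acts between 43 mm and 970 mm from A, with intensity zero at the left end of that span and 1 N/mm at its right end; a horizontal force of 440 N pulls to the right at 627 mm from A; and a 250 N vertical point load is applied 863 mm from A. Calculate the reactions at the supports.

A_x = -440.0 N, A_y = -112.6 N, B_y = 826.1 N

Resultant of the triangular load: ½ × 1 × 927 = 463.5 N, acting at 661 mm from A (one-third of the span from the peak).
Taking moments about A: B_y·632 − (½·1·927)·661 − 250·863 = 0 → B_y = 522123.5/632 = 826.145 ≈ 826.1 N.
ΣF_y = 0: A_y + 826.145 − ½·1·927 − 250 = 0 → A_y = -112.6 N.
ΣF_x = 0: A_x + 440 = 0 → A_x = -440.0 N.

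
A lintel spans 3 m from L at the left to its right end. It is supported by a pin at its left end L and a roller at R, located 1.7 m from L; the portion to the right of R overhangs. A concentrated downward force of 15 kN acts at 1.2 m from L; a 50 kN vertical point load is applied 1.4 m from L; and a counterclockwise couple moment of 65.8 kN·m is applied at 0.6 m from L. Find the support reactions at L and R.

L_x = 0, L_y = 51.94 kN, R_y = 13.06 kN

Taking moments about L: R_y·1.7 − 15·1.2 − 50·1.4 + 65.8 = 0 → R_y = 22.2/1.7 = 13.0588 ≈ 13.06 kN.
ΣF_y = 0: L_y + 13.0588 − 15 − 50 = 0 → L_y = 51.94 kN.
ΣF_x = 0: no horizontal applied forces, so L_x = 0.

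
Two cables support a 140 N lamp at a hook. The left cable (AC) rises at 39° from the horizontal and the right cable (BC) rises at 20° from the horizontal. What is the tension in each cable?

ΣF_x = 0: −T_AC·cos39° + T_BC·cos20° = 0 → T_BC = 0.827021·T_AC.
ΣF_y = 0: T_AC·sin39° + T_BC·sin20° = 140.
Substitute: T_AC·(0.62932 + 0.827021·0.34202) = 140 → T_AC = 153.479 ≈ 153.5 N.
Then T_BC = 0.827021 × 153.479 = 126.9 N.

T_AC = 153.5 N, T_BC = 126.9 N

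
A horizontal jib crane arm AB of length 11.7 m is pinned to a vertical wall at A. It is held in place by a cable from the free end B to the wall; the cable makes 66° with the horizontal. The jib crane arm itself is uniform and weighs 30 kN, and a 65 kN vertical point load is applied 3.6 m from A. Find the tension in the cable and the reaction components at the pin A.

ΣM about A: T·sin66°·11.7 − 30·5.85 − 65·3.6 = 0 → T = 409.5/(11.7·0.913545) = 38.3123 ≈ 38.31 kN.
ΣF_x = 0: A_x − T·cos66° = 0 → A_x = 38.3123 × 0.406737 = 15.58 kN.
ΣF_y = 0: A_y + T·sin66° − 30 − 65 = 0 → A_y = 95 − 38.3123 × 0.913545 = 60.00 kN.

T = 38.31 kN, A_x = 15.58 kN, A_y = 60.00 kN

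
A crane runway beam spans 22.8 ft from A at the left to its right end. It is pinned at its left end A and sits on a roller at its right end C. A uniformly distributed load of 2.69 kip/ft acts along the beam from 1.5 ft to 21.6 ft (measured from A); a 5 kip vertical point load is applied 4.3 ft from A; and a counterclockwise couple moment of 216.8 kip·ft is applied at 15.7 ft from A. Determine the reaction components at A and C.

A_x = 0, A_y = 40.24 kip, C_y = 18.82 kip

Resultant of the distributed load: 2.69 × 20.1 = 54.069 kip at 11.55 ft from A.
ΣM about A: C_y·22.8 − (2.69·20.1)·11.55 − 5·4.3 + 216.8 = 0 → C_y = 429.19695/22.8 = 18.8244 ≈ 18.82 kip.
ΣF_y = 0: A_y + 18.8244 − 2.69·20.1 − 5 = 0 → A_y = 40.24 kip.
ΣF_x = 0: no horizontal applied forces, so A_x = 0.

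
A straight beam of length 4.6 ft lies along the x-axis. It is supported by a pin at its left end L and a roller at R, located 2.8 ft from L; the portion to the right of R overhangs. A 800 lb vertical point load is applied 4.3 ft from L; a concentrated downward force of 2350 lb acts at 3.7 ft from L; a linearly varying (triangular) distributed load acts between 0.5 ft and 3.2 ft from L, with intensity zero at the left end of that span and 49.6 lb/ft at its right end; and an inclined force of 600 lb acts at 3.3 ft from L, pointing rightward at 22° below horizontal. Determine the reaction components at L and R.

L_x = -556.3 lb, L_y = -1212 lb, R_y = 4654 lb

Resultant of the triangular load: ½ × 49.6 × 2.7 = 66.96 lb, acting at 2.3 ft from L (one-third of the span from the peak).
Moments about L: R_y·2.8 − 800·4.3 − 2350·3.7 − (½·49.6·2.7)·2.3 − 600·sin22°·3.3 = 0 → R_y = 13030.7/2.8 = 4653.82 ≈ 4654 lb.
ΣF_y = 0: L_y + 4653.82 − 800 − 2350 − ½·49.6·2.7 − 600·sin22° = 0 → L_y = -1212 lb.
ΣF_x = 0: L_x + 600·cos22° = 0 → L_x = -556.3 lb.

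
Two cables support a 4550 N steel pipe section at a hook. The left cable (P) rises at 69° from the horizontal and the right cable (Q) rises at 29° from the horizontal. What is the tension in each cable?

ΣF_x = 0: −T_P·cos69° + T_Q·cos29° = 0 → T_Q = 0.409741·T_P.
ΣF_y = 0: T_P·sin69° + T_Q·sin29° = 4550.
Substitute: T_P·(0.93358 + 0.409741·0.48481) = 4550 → T_P = 4018.63 ≈ 4019 N.
Then T_Q = 0.409741 × 4018.63 = 1647 N.

T_P = 4019 N, T_Q = 1647 N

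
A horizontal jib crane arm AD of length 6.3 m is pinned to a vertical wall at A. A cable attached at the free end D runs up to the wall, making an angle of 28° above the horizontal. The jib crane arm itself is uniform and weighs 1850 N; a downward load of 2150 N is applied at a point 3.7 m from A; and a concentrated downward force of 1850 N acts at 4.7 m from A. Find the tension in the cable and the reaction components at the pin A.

T = 7600 N, A_x = 6710 N, A_y = 2282 N

ΣM about A: T·sin28°·6.3 − 1850·3.15 − 2150·3.7 − 1850·4.7 = 0 → T = 22477.5/(6.3·0.469472) = 7599.72 ≈ 7600 N.
ΣF_x = 0: A_x − T·cos28° = 0 → A_x = 7599.72 × 0.882948 = 6710 N.
ΣF_y = 0: A_y + T·sin28° − 1850 − 2150 − 1850 = 0 → A_y = 5850 − 7599.72 × 0.469472 = 2282 N.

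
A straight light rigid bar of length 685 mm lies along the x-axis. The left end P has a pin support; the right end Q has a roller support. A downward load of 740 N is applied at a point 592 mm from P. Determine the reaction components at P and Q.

ΣM about P: Q_y·685 − 740·592 = 0 → Q_y = 438080/685 = 639.533 ≈ 639.5 N.
ΣF_y = 0: P_y + 639.533 − 740 = 0 → P_y = 100.5 N.
ΣF_x = 0: no horizontal applied forces, so P_x = 0.

P_x = 0, P_y = 100.5 N, Q_y = 639.5 N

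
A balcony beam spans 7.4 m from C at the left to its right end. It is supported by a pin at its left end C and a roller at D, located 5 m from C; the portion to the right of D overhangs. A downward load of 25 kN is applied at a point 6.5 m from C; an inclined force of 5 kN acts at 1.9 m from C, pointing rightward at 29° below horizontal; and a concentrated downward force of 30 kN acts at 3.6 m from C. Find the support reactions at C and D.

C_x = -4.373 kN, C_y = 2.403 kN, D_y = 55.02 kN

Moments about C: D_y·5 − 25·6.5 − 5·sin29°·1.9 − 30·3.6 = 0 → D_y = 275.106/5 = 55.0212 ≈ 55.02 kN.
ΣF_y = 0: C_y + 55.0212 − 25 − 5·sin29° − 30 = 0 → C_y = 2.403 kN.
ΣF_x = 0: C_x + 5·cos29° = 0 → C_x = -4.373 kN.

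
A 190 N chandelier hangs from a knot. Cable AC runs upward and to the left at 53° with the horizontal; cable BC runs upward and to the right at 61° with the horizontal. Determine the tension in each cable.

T_AC = 100.8 N, T_BC = 125.2 N

ΣF_x = 0: −T_AC·cos53° + T_BC·cos61° = 0 → T_BC = 1.24134·T_AC.
ΣF_y = 0: T_AC·sin53° + T_BC·sin61° = 190.
Substitute: T_AC·(0.798636 + 1.24134·0.87462) = 190 → T_AC = 100.831 ≈ 100.8 N.
Then T_BC = 1.24134 × 100.831 = 125.2 N.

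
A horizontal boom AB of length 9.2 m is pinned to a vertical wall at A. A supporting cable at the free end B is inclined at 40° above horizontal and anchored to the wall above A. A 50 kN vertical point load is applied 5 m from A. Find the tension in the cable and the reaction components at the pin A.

ΣM about A: T·sin40°·9.2 − 50·5 = 0 → T = 250/(9.2·0.642788) = 42.2751 ≈ 42.28 kN.
ΣF_x = 0: A_x − T·cos40° = 0 → A_x = 42.2751 × 0.766044 = 32.38 kN.
ΣF_y = 0: A_y + T·sin40° − 50 = 0 → A_y = 50 − 42.2751 × 0.642788 = 22.83 kN.

T = 42.28 kN, A_x = 32.38 kN, A_y = 22.83 kN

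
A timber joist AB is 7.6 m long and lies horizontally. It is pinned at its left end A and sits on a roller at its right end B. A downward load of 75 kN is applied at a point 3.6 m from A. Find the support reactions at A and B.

A_x = 0, A_y = 39.47 kN, B_y = 35.53 kN

Taking moments about A: B_y·7.6 − 75·3.6 = 0 → B_y = 270/7.6 = 35.5263 ≈ 35.53 kN.
ΣF_y = 0: A_y + 35.5263 − 75 = 0 → A_y = 39.47 kN.
ΣF_x = 0: no horizontal applied forces, so A_x = 0.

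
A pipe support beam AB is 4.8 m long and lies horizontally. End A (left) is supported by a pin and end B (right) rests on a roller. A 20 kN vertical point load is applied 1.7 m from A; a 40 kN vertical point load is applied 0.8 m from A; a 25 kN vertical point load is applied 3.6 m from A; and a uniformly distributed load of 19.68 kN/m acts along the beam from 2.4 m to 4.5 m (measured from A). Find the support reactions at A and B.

Resultant of the distributed load: 19.68 × 2.1 = 41.328 kN at 3.45 m from A.
ΣM about A: B_y·4.8 − 20·1.7 − 40·0.8 − 25·3.6 − (19.68·2.1)·3.45 = 0 → B_y = 298.5816/4.8 = 62.2045 ≈ 62.20 kN.
ΣF_y = 0: A_y + 62.2045 − 20 − 40 − 25 − 19.68·2.1 = 0 → A_y = 64.12 kN.
ΣF_x = 0: no horizontal applied forces, so A_x = 0.

A_x = 0, A_y = 64.12 kN, B_y = 62.20 kN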